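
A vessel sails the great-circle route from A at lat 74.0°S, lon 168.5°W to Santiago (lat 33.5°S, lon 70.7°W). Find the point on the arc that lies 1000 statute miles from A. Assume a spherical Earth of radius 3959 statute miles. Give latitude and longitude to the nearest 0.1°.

Convert each endpoint to a unit vector on the sphere (x = cos φ cos λ, y = cos φ sin λ, z = sin φ).
The central angle between the endpoints is δ = arccos(p₁·p₂) ≈ 1.048 rad (60.0°). The total great-circle distance is δ·R ≈ 1.048 × 3959 ≈ 4149 mi, so the target fraction is f = 1000/4149 ≈ 0.241.
Interpolate at f ≈ 0.241 with slerp weights a = sin((1−f)δ)/sin δ ≈ 0.824, b = sin(fδ)/sin δ ≈ 0.288.
p = a·p₁ + b·p₂ ≈ (-0.143, -0.272, -0.952); φ = arcsin(p_z) ≈ -72.08°, λ = atan2(p_y, p_x) ≈ -117.73°.

≈ lat 72.1°S, lon 117.7°W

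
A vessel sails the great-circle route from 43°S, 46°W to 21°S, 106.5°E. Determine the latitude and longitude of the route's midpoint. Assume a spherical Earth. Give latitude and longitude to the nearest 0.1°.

≈ 67.0°S, 56.6°E

Write both endpoints as unit vectors p₁, p₂ with components (cos φ cos λ, cos φ sin λ, sin φ).
The central angle between the endpoints is δ = arccos(p₁·p₂) ≈ 1.940 rad (111.2°).
Interpolate at f = 1/2 with slerp weights a = sin((1−f)δ)/sin δ ≈ 0.885, b = sin(fδ)/sin δ ≈ 0.885.
p = a·p₁ + b·p₂ ≈ (0.215, 0.327, -0.920); φ = arcsin(p_z) ≈ -66.99°, λ = atan2(p_y, p_x) ≈ 56.65°.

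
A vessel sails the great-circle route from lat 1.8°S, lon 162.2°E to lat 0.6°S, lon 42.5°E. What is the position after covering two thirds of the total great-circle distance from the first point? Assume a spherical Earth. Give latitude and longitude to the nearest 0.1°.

≈ lat 2.0°S, lon 82.4°E

Convert each endpoint to a unit vector on the sphere (x = cos φ cos λ, y = cos φ sin λ, z = sin φ).
The central angle between the endpoints is δ = arccos(p₁·p₂) ≈ 2.088 rad (119.7°).
Interpolate at f = 2/3 with slerp weights a = sin((1−f)δ)/sin δ ≈ 0.738, b = sin(fδ)/sin δ ≈ 1.133.
p = a·p₁ + b·p₂ ≈ (0.133, 0.991, -0.035); φ = arcsin(p_z) ≈ -2.01°, λ = atan2(p_y, p_x) ≈ 82.37°.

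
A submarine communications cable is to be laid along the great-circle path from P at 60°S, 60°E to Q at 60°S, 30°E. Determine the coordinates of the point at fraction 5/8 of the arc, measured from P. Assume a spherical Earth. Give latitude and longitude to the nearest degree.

≈ 61°S, 41°E

From cos δ = sin φ₁ sin φ₂ + cos φ₁ cos φ₂ cos Δλ, the central angle is δ ≈ 0.260 rad (14.9°).
Interpolate at f = 5/8 with slerp weights a = sin((1−f)δ)/sin δ ≈ 0.379, b = sin(fδ)/sin δ ≈ 0.629.
p = a·p₁ + b·p₂ ≈ (0.367, 0.321, -0.873); φ = arcsin(p_z) ≈ -60.80°, λ = atan2(p_y, p_x) ≈ 41.19°.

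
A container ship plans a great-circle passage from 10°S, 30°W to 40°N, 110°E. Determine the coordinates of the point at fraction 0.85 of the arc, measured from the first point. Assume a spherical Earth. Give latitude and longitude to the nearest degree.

Write both endpoints as unit vectors p₁, p₂ with components (cos φ cos λ, cos φ sin λ, sin φ).
The central angle between the endpoints is δ = arccos(p₁·p₂) ≈ 2.332 rad (133.6°).
Interpolate at f = 0.85 with slerp weights a = sin((1−f)δ)/sin δ ≈ 0.473, b = sin(fδ)/sin δ ≈ 1.266.
p = a·p₁ + b·p₂ ≈ (0.072, 0.678, 0.731); φ = arcsin(p_z) ≈ 47.00°, λ = atan2(p_y, p_x) ≈ 83.95°.

≈ 47°N, 84°E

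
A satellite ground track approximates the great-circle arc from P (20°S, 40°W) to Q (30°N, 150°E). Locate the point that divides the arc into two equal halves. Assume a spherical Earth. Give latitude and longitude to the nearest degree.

Convert each endpoint to a unit vector on the sphere (x = cos φ cos λ, y = cos φ sin λ, z = sin φ).
The central angle between the endpoints is δ = arccos(p₁·p₂) ≈ 2.906 rad (166.5°).
Interpolate at f = 1/2 with slerp weights a = sin((1−f)δ)/sin δ ≈ 4.260, b = sin(fδ)/sin δ ≈ 4.260.
p = a·p₁ + b·p₂ ≈ (-0.128, -0.728, 0.673); φ = arcsin(p_z) ≈ 42.29°, λ = atan2(p_y, p_x) ≈ -100.00°.

≈ (42°N, 100°W)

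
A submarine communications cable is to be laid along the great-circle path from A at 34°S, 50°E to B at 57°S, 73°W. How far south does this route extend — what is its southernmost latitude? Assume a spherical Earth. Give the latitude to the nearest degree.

The great circle lies in the plane with unit normal n̂ = (p₁ × p₂)/|p₁ × p₂|.
Here n̂_z ≈ -0.388; the vertex latitude is φ_max = arccos|n̂_z| ≈ 67.1°.

≈ 67°S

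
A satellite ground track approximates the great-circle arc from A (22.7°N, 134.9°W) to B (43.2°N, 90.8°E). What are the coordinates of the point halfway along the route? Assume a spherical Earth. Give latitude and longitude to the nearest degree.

Convert each endpoint to a unit vector on the sphere (x = cos φ cos λ, y = cos φ sin λ, z = sin φ).
The central angle between the endpoints is δ = arccos(p₁·p₂) ≈ 1.778 rad (101.9°).
Interpolate at f = 1/2 with slerp weights a = sin((1−f)δ)/sin δ ≈ 0.793, b = sin(fδ)/sin δ ≈ 0.793.
p = a·p₁ + b·p₂ ≈ (-0.525, 0.060, 0.849); φ = arcsin(p_z) ≈ 58.12°, λ = atan2(p_y, p_x) ≈ 173.49°.

≈ (58°N, 173°E)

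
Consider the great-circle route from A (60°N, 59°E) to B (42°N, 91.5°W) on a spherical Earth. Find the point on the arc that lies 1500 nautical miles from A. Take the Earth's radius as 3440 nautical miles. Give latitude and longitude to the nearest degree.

Convert each endpoint to a unit vector on the sphere (x = cos φ cos λ, y = cos φ sin λ, z = sin φ).
The central angle between the endpoints is δ = arccos(p₁·p₂) ≈ 1.312 rad (75.2°). The total great-circle distance is δ·R ≈ 1.312 × 3440 ≈ 4513 nmi, so the target fraction is f = 1500/4513 ≈ 0.332.
Interpolate at f ≈ 0.332 with slerp weights a = sin((1−f)δ)/sin δ ≈ 0.795, b = sin(fδ)/sin δ ≈ 0.437.
p = a·p₁ + b·p₂ ≈ (0.196, 0.016, 0.980); φ = arcsin(p_z) ≈ 78.65°, λ = atan2(p_y, p_x) ≈ 4.65°.

≈ (79°N, 5°E)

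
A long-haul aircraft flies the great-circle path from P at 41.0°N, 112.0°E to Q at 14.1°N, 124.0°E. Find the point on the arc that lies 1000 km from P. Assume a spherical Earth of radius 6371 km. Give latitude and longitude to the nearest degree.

Convert each endpoint to a unit vector on the sphere (x = cos φ cos λ, y = cos φ sin λ, z = sin φ).
The central angle between the endpoints is δ = arccos(p₁·p₂) ≈ 0.504 rad (28.9°). The total great-circle distance is δ·R ≈ 0.504 × 6371 ≈ 3209 km, so the target fraction is f = 1000/3209 ≈ 0.312.
Interpolate at f ≈ 0.312 with slerp weights a = sin((1−f)δ)/sin δ ≈ 0.704, b = sin(fδ)/sin δ ≈ 0.324.
p = a·p₁ + b·p₂ ≈ (-0.375, 0.753, 0.541); φ = arcsin(p_z) ≈ 32.74°, λ = atan2(p_y, p_x) ≈ 116.45°.

≈ 33°N, 116°E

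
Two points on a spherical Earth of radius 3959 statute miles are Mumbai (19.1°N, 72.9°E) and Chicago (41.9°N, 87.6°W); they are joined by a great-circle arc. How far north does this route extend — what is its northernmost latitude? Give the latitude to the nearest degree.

≈ 75°N

The great circle lies in the plane with unit normal n̂ = (p₁ × p₂)/|p₁ × p₂|.
Here n̂_z ≈ -0.262; the vertex latitude is φ_max = arccos|n̂_z| ≈ 74.8°.
Check via Clairaut: cos φ_max = |cos φ₁| · sin C = cos(19.1°)·sin(16.1°) ≈ 0.262, again giving ≈ 74.8°.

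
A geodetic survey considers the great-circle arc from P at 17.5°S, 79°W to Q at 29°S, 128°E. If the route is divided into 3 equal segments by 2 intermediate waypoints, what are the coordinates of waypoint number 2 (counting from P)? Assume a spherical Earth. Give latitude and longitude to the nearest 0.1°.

Write both endpoints as unit vectors p₁, p₂ with components (cos φ cos λ, cos φ sin λ, sin φ).
The central angle between the endpoints is δ = arccos(p₁·p₂) ≈ 2.211 rad (126.7°).
Interpolate at f = 2/3 with slerp weights a = sin((1−f)δ)/sin δ ≈ 0.838, b = sin(fδ)/sin δ ≈ 1.241.
p = a·p₁ + b·p₂ ≈ (-0.516, 0.071, -0.854); φ = arcsin(p_z) ≈ -58.62°, λ = atan2(p_y, p_x) ≈ 172.18°.

≈ 58.6°S, 172.2°E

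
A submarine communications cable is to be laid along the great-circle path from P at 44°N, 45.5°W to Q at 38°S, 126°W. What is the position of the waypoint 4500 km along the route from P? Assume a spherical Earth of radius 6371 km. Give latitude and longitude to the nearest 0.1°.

≈ 15.3°N, 79.2°W

The haversine formula gives a central angle δ ≈ 1.911 rad (109.5°) between the endpoints. The total great-circle distance is δ·R ≈ 1.911 × 6371 ≈ 12178 km, so the target fraction is f = 4500/12178 ≈ 0.370.
Interpolate at f ≈ 0.370 with slerp weights a = sin((1−f)δ)/sin δ ≈ 0.991, b = sin(fδ)/sin δ ≈ 0.689.
p = a·p₁ + b·p₂ ≈ (0.181, -0.947, 0.264); φ = arcsin(p_z) ≈ 15.33°, λ = atan2(p_y, p_x) ≈ -79.21°.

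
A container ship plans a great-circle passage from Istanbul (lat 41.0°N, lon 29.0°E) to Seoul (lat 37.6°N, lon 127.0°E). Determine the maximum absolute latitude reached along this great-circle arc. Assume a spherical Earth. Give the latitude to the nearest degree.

≈ 51°N

The great circle lies in the plane with unit normal n̂ = (p₁ × p₂)/|p₁ × p₂|.
Here n̂_z ≈ +0.624; the vertex latitude is φ_max = arccos|n̂_z| ≈ 51.4°.
Check via Clairaut: cos φ_max = |cos φ₁| · sin C = cos(41.0°)·sin(55.8°) ≈ 0.624, again giving ≈ 51.4°.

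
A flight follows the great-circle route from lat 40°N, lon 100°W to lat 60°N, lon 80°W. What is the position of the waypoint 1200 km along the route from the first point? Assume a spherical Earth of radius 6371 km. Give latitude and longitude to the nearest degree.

≈ lat 50°N, lon 93°W

Convert each endpoint to a unit vector on the sphere (x = cos φ cos λ, y = cos φ sin λ, z = sin φ).
The central angle between the endpoints is δ = arccos(p₁·p₂) ≈ 0.411 rad (23.6°). The total great-circle distance is δ·R ≈ 0.411 × 6371 ≈ 2621 km, so the target fraction is f = 1200/2621 ≈ 0.458.
Interpolate at f ≈ 0.458 with slerp weights a = sin((1−f)δ)/sin δ ≈ 0.553, b = sin(fδ)/sin δ ≈ 0.468.
p = a·p₁ + b·p₂ ≈ (-0.033, -0.648, 0.761); φ = arcsin(p_z) ≈ 49.56°, λ = atan2(p_y, p_x) ≈ -92.91°.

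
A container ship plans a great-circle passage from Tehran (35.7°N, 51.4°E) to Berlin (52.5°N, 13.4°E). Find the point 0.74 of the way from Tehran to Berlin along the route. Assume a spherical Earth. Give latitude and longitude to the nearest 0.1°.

From cos δ = sin φ₁ sin φ₂ + cos φ₁ cos φ₂ cos Δλ, the central angle is δ ≈ 0.550 rad (31.5°).
Interpolate at f = 0.74 with slerp weights a = sin((1−f)δ)/sin δ ≈ 0.273, b = sin(fδ)/sin δ ≈ 0.757.
p = a·p₁ + b·p₂ ≈ (0.587, 0.280, 0.760); φ = arcsin(p_z) ≈ 49.46°, λ = atan2(p_y, p_x) ≈ 25.51°.

≈ 49.5°N, 25.5°E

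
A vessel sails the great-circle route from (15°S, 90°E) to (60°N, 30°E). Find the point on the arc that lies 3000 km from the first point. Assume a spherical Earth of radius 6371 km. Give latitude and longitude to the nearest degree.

≈ (9°N, 79°E)

From cos δ = sin φ₁ sin φ₂ + cos φ₁ cos φ₂ cos Δλ, the central angle is δ ≈ 1.553 rad (89.0°). The total great-circle distance is δ·R ≈ 1.553 × 6371 ≈ 9897 km, so the target fraction is f = 3000/9897 ≈ 0.303.
Interpolate at f ≈ 0.303 with slerp weights a = sin((1−f)δ)/sin δ ≈ 0.883, b = sin(fδ)/sin δ ≈ 0.454.
p = a·p₁ + b·p₂ ≈ (0.196, 0.967, 0.164); φ = arcsin(p_z) ≈ 9.46°, λ = atan2(p_y, p_x) ≈ 78.51°.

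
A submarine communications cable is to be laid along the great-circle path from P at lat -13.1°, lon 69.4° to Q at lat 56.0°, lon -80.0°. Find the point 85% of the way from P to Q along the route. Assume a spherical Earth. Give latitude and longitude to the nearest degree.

Convert each endpoint to a unit vector on the sphere (x = cos φ cos λ, y = cos φ sin λ, z = sin φ).
The central angle between the endpoints is δ = arccos(p₁·p₂) ≈ 2.287 rad (131.0°).
Interpolate at f = 0.85 with slerp weights a = sin((1−f)δ)/sin δ ≈ 0.446, b = sin(fδ)/sin δ ≈ 1.235.
p = a·p₁ + b·p₂ ≈ (0.273, -0.273, 0.922); φ = arcsin(p_z) ≈ 67.29°, λ = atan2(p_y, p_x) ≈ -45.05°.

≈ lat 67°, lon -45°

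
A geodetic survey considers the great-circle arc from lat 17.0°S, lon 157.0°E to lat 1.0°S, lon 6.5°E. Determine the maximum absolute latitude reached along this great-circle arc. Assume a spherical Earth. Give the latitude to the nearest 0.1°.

The great circle lies in the plane with unit normal n̂ = (p₁ × p₂)/|p₁ × p₂|.
Here n̂_z ≈ -0.838; the vertex latitude is φ_max = arccos|n̂_z| ≈ 33.1°.
Check via Clairaut: cos φ_max = |cos φ₁| · sin C = cos(17.0°)·sin(118.8°) ≈ 0.838, again giving ≈ 33.1°.

≈ 33.1°S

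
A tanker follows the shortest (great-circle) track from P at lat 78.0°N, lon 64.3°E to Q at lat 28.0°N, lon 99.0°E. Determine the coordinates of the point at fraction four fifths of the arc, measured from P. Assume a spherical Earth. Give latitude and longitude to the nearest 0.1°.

Convert each endpoint to a unit vector on the sphere (x = cos φ cos λ, y = cos φ sin λ, z = sin φ).
The central angle between the endpoints is δ = arccos(p₁·p₂) ≈ 0.915 rad (52.4°).
Interpolate at f = 4/5 with slerp weights a = sin((1−f)δ)/sin δ ≈ 0.230, b = sin(fδ)/sin δ ≈ 0.843.
p = a·p₁ + b·p₂ ≈ (-0.096, 0.778, 0.620); φ = arcsin(p_z) ≈ 38.35°, λ = atan2(p_y, p_x) ≈ 97.01°.

≈ lat 38.3°N, lon 97.0°E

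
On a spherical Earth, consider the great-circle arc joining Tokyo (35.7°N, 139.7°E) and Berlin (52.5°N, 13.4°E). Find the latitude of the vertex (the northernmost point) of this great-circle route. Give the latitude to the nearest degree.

The great circle lies in the plane with unit normal n̂ = (p₁ × p₂)/|p₁ × p₂|.
Here n̂_z ≈ -0.404; the vertex latitude is φ_max = arccos|n̂_z| ≈ 66.2°.

≈ 66°N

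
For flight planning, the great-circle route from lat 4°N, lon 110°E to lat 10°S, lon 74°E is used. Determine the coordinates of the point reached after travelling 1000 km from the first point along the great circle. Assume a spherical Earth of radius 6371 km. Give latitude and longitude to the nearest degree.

≈ lat 1°N, lon 102°E

Write both endpoints as unit vectors p₁, p₂ with components (cos φ cos λ, cos φ sin λ, sin φ).
The central angle between the endpoints is δ = arccos(p₁·p₂) ≈ 0.672 rad (38.5°). The total great-circle distance is δ·R ≈ 0.672 × 6371 ≈ 4280 km, so the target fraction is f = 1000/4280 ≈ 0.234.
Interpolate at f ≈ 0.234 with slerp weights a = sin((1−f)δ)/sin δ ≈ 0.791, b = sin(fδ)/sin δ ≈ 0.251.
p = a·p₁ + b·p₂ ≈ (-0.202, 0.979, 0.012); φ = arcsin(p_z) ≈ 0.66°, λ = atan2(p_y, p_x) ≈ 101.64°.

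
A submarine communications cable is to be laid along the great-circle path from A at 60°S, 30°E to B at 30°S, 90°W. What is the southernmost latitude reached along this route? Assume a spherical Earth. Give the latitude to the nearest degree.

≈ 67°S

The great circle lies in the plane with unit normal n̂ = (p₁ × p₂)/|p₁ × p₂|.
Here n̂_z ≈ -0.384; the vertex latitude is φ_max = arccos|n̂_z| ≈ 67.4°.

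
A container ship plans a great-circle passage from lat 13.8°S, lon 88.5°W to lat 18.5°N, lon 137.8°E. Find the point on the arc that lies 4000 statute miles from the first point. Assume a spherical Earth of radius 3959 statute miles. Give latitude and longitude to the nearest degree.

≈ lat 3°N, lon 144°W

Convert each endpoint to a unit vector on the sphere (x = cos φ cos λ, y = cos φ sin λ, z = sin φ).
The central angle between the endpoints is δ = arccos(p₁·p₂) ≈ 2.363 rad (135.4°). The total great-circle distance is δ·R ≈ 2.363 × 3959 ≈ 9355 mi, so the target fraction is f = 4000/9355 ≈ 0.428.
Interpolate at f ≈ 0.428 with slerp weights a = sin((1−f)δ)/sin δ ≈ 1.390, b = sin(fδ)/sin δ ≈ 1.206.
p = a·p₁ + b·p₂ ≈ (-0.812, -0.581, 0.051); φ = arcsin(p_z) ≈ 2.93°, λ = atan2(p_y, p_x) ≈ -144.40°.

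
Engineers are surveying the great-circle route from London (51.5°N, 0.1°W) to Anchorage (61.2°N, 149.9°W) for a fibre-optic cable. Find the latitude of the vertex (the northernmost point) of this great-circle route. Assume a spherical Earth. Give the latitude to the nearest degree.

≈ 80°N

The great circle lies in the plane with unit normal n̂ = (p₁ × p₂)/|p₁ × p₂|.
Here n̂_z ≈ -0.167; the vertex latitude is φ_max = arccos|n̂_z| ≈ 80.4°.
Check via Clairaut: cos φ_max = |cos φ₁| · sin C = cos(51.5°)·sin(15.5°) ≈ 0.167, again giving ≈ 80.4°.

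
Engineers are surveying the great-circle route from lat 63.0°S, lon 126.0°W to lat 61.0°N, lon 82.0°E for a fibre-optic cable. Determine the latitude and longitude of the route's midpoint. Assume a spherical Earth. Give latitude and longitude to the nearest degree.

Write both endpoints as unit vectors p₁, p₂ with components (cos φ cos λ, cos φ sin λ, sin φ).
The central angle between the endpoints is δ = arccos(p₁·p₂) ≈ 2.911 rad (166.8°).
Interpolate at f = 1/2 with slerp weights a = sin((1−f)δ)/sin δ ≈ 4.354, b = sin(fδ)/sin δ ≈ 4.354.
p = a·p₁ + b·p₂ ≈ (-0.868, 0.491, -0.071); φ = arcsin(p_z) ≈ -4.09°, λ = atan2(p_y, p_x) ≈ 150.50°.

≈ lat 4°S, lon 150°E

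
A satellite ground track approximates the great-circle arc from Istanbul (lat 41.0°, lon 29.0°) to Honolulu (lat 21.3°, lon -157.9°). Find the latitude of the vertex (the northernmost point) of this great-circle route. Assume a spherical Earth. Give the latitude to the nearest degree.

≈ 85°

The great circle lies in the plane with unit normal n̂ = (p₁ × p₂)/|p₁ × p₂|.
Here n̂_z ≈ +0.095; the vertex latitude is φ_max = arccos|n̂_z| ≈ 84.5°.
Check via Clairaut: cos φ_max = |cos φ₁| · sin C = cos(41.0°)·sin(7.2°) ≈ 0.095, again giving ≈ 84.5°.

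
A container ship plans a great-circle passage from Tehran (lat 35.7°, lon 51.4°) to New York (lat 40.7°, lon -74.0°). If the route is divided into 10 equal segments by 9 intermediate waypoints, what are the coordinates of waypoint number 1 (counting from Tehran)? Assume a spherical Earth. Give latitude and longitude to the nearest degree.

Write both endpoints as unit vectors p₁, p₂ with components (cos φ cos λ, cos φ sin λ, sin φ).
The central angle between the endpoints is δ = arccos(p₁·p₂) ≈ 1.547 rad (88.6°).
Interpolate at f = 1/10 with slerp weights a = sin((1−f)δ)/sin δ ≈ 0.984, b = sin(fδ)/sin δ ≈ 0.154.
p = a·p₁ + b·p₂ ≈ (0.531, 0.512, 0.675); φ = arcsin(p_z) ≈ 42.45°, λ = atan2(p_y, p_x) ≈ 43.98°.

≈ lat 42°, lon 44°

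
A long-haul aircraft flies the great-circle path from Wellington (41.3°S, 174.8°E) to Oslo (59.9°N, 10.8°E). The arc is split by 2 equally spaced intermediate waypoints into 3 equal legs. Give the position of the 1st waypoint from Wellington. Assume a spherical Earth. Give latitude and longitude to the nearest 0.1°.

Convert each endpoint to a unit vector on the sphere (x = cos φ cos λ, y = cos φ sin λ, z = sin φ).
The central angle between the endpoints is δ = arccos(p₁·p₂) ≈ 2.774 rad (158.9°).
Interpolate at f = 1/3 with slerp weights a = sin((1−f)δ)/sin δ ≈ 2.675, b = sin(fδ)/sin δ ≈ 2.221.
p = a·p₁ + b·p₂ ≈ (-0.907, 0.391, 0.156); φ = arcsin(p_z) ≈ 8.99°, λ = atan2(p_y, p_x) ≈ 156.69°.

≈ 9.0°N, 156.7°E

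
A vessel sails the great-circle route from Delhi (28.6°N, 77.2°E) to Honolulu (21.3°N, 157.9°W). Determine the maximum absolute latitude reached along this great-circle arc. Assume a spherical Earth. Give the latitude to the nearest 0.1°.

≈ 45.4°N

The great circle lies in the plane with unit normal n̂ = (p₁ × p₂)/|p₁ × p₂|.
Here n̂_z ≈ +0.702; the vertex latitude is φ_max = arccos|n̂_z| ≈ 45.4°.
Check via Clairaut: cos φ_max = |cos φ₁| · sin C = cos(28.6°)·sin(53.1°) ≈ 0.702, again giving ≈ 45.4°.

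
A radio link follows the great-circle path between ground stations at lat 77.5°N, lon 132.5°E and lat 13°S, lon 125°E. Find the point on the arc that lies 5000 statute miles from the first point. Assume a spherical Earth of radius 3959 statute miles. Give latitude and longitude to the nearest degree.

≈ lat 5°N, lon 126°E

Write both endpoints as unit vectors p₁, p₂ with components (cos φ cos λ, cos φ sin λ, sin φ).
The central angle between the endpoints is δ = arccos(p₁·p₂) ≈ 1.581 rad (90.6°). The total great-circle distance is δ·R ≈ 1.581 × 3959 ≈ 6260 mi, so the target fraction is f = 5000/6260 ≈ 0.799.
Interpolate at f ≈ 0.799 with slerp weights a = sin((1−f)δ)/sin δ ≈ 0.313, b = sin(fδ)/sin δ ≈ 0.953.
p = a·p₁ + b·p₂ ≈ (-0.578, 0.811, 0.091); φ = arcsin(p_z) ≈ 5.23°, λ = atan2(p_y, p_x) ≈ 125.51°.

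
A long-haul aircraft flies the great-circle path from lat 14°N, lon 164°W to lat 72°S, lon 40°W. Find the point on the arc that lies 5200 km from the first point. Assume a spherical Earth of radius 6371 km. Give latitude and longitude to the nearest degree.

≈ lat 31°S, lon 150°W

Convert each endpoint to a unit vector on the sphere (x = cos φ cos λ, y = cos φ sin λ, z = sin φ).
The central angle between the endpoints is δ = arccos(p₁·p₂) ≈ 1.980 rad (113.4°). The total great-circle distance is δ·R ≈ 1.980 × 6371 ≈ 12614 km, so the target fraction is f = 5200/12614 ≈ 0.412.
Interpolate at f ≈ 0.412 with slerp weights a = sin((1−f)δ)/sin δ ≈ 1.001, b = sin(fδ)/sin δ ≈ 0.794.
p = a·p₁ + b·p₂ ≈ (-0.746, -0.425, -0.513); φ = arcsin(p_z) ≈ -30.87°, λ = atan2(p_y, p_x) ≈ -150.29°.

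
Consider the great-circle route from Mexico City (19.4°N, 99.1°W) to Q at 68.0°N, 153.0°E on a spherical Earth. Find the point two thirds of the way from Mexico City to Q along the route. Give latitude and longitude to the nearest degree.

The haversine formula gives a central angle δ ≈ 1.370 rad (78.5°) between the endpoints.
Interpolate at f = 2/3 with slerp weights a = sin((1−f)δ)/sin δ ≈ 0.450, b = sin(fδ)/sin δ ≈ 0.808.
p = a·p₁ + b·p₂ ≈ (-0.337, -0.282, 0.898); φ = arcsin(p_z) ≈ 63.96°, λ = atan2(p_y, p_x) ≈ -140.08°.

≈ 64°N, 140°W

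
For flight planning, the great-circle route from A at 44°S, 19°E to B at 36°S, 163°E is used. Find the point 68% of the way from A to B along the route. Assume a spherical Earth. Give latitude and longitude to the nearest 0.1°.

≈ 61.1°S, 137.1°E

Write both endpoints as unit vectors p₁, p₂ with components (cos φ cos λ, cos φ sin λ, sin φ).
The central angle between the endpoints is δ = arccos(p₁·p₂) ≈ 1.633 rad (93.6°).
Interpolate at f = 0.68 with slerp weights a = sin((1−f)δ)/sin δ ≈ 0.500, b = sin(fδ)/sin δ ≈ 0.898.
p = a·p₁ + b·p₂ ≈ (-0.354, 0.329, -0.875); φ = arcsin(p_z) ≈ -61.06°, λ = atan2(p_y, p_x) ≈ 137.08°.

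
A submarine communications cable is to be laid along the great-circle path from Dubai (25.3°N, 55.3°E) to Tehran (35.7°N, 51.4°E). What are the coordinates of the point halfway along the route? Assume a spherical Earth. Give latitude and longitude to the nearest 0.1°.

From cos δ = sin φ₁ sin φ₂ + cos φ₁ cos φ₂ cos Δλ, the central angle is δ ≈ 0.191 rad (10.9°).
Interpolate at f = 1/2 with slerp weights a = sin((1−f)δ)/sin δ ≈ 0.502, b = sin(fδ)/sin δ ≈ 0.502.
p = a·p₁ + b·p₂ ≈ (0.513, 0.692, 0.508); φ = arcsin(p_z) ≈ 30.51°, λ = atan2(p_y, p_x) ≈ 53.45°.

≈ 30.5°N, 53.5°E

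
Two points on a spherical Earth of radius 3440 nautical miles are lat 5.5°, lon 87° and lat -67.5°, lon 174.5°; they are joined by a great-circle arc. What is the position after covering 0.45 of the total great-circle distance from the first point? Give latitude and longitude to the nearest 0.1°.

≈ lat -33.3°, lon 105.0°

The haversine formula gives a central angle δ ≈ 1.643 rad (94.1°) between the endpoints.
Interpolate at f = 0.45 with slerp weights a = sin((1−f)δ)/sin δ ≈ 0.788, b = sin(fδ)/sin δ ≈ 0.675.
p = a·p₁ + b·p₂ ≈ (-0.216, 0.808, -0.549); φ = arcsin(p_z) ≈ -33.27°, λ = atan2(p_y, p_x) ≈ 104.99°.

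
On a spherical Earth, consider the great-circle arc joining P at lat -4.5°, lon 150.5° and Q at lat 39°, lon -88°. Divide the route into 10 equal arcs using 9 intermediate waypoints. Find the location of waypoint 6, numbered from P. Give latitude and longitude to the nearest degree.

Convert each endpoint to a unit vector on the sphere (x = cos φ cos λ, y = cos φ sin λ, z = sin φ).
The central angle between the endpoints is δ = arccos(p₁·p₂) ≈ 2.042 rad (117.0°).
Interpolate at f = 6/10 with slerp weights a = sin((1−f)δ)/sin δ ≈ 0.818, b = sin(fδ)/sin δ ≈ 1.056.
p = a·p₁ + b·p₂ ≈ (-0.681, -0.419, 0.600); φ = arcsin(p_z) ≈ 36.90°, λ = atan2(p_y, p_x) ≈ -148.44°.

≈ lat 37°, lon -148°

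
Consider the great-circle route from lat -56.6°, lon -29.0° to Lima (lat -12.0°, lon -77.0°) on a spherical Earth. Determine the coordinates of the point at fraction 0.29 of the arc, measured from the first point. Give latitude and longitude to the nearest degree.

Convert each endpoint to a unit vector on the sphere (x = cos φ cos λ, y = cos φ sin λ, z = sin φ).
The central angle between the endpoints is δ = arccos(p₁·p₂) ≈ 1.008 rad (57.7°).
Interpolate at f = 0.29 with slerp weights a = sin((1−f)δ)/sin δ ≈ 0.776, b = sin(fδ)/sin δ ≈ 0.341.
p = a·p₁ + b·p₂ ≈ (0.448, -0.532, -0.718); φ = arcsin(p_z) ≈ -45.93°, λ = atan2(p_y, p_x) ≈ -49.86°.

≈ lat -46°, lon -50°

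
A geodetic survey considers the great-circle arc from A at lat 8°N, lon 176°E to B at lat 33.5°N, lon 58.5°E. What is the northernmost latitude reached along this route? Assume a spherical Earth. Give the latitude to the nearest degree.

The great circle lies in the plane with unit normal n̂ = (p₁ × p₂)/|p₁ × p₂|.
Here n̂_z ≈ -0.769; the vertex latitude is φ_max = arccos|n̂_z| ≈ 39.7°.

≈ 40°N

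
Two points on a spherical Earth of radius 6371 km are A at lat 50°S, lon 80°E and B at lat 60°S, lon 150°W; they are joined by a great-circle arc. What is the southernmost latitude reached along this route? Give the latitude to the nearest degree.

≈ 74°S

The great circle lies in the plane with unit normal n̂ = (p₁ × p₂)/|p₁ × p₂|.
Here n̂_z ≈ +0.277; the vertex latitude is φ_max = arccos|n̂_z| ≈ 73.9°.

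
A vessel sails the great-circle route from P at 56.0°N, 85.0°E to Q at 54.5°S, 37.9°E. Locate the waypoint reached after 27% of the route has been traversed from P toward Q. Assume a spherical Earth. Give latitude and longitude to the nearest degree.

≈ 27°N, 69°E

Convert each endpoint to a unit vector on the sphere (x = cos φ cos λ, y = cos φ sin λ, z = sin φ).
The central angle between the endpoints is δ = arccos(p₁·p₂) ≈ 2.042 rad (117.0°).
Interpolate at f = 0.27 with slerp weights a = sin((1−f)δ)/sin δ ≈ 1.119, b = sin(fδ)/sin δ ≈ 0.588.
p = a·p₁ + b·p₂ ≈ (0.324, 0.833, 0.449); φ = arcsin(p_z) ≈ 26.67°, λ = atan2(p_y, p_x) ≈ 68.75°.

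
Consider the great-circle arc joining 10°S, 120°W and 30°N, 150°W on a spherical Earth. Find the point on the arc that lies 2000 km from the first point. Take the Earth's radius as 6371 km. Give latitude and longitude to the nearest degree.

≈ 5°N, 130°W

Convert each endpoint to a unit vector on the sphere (x = cos φ cos λ, y = cos φ sin λ, z = sin φ).
The central angle between the endpoints is δ = arccos(p₁·p₂) ≈ 0.861 rad (49.3°). The total great-circle distance is δ·R ≈ 0.861 × 6371 ≈ 5485 km, so the target fraction is f = 2000/5485 ≈ 0.365.
Interpolate at f ≈ 0.365 with slerp weights a = sin((1−f)δ)/sin δ ≈ 0.686, b = sin(fδ)/sin δ ≈ 0.407.
p = a·p₁ + b·p₂ ≈ (-0.643, -0.761, 0.084); φ = arcsin(p_z) ≈ 4.85°, λ = atan2(p_y, p_x) ≈ -130.19°.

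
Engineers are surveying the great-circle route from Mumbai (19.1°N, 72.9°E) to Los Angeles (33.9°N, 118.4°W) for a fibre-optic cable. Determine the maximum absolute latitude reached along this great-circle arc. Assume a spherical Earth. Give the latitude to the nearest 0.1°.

The great circle lies in the plane with unit normal n̂ = (p₁ × p₂)/|p₁ × p₂|.
Here n̂_z ≈ +0.190; the vertex latitude is φ_max = arccos|n̂_z| ≈ 79.1°.
Check via Clairaut: cos φ_max = |cos φ₁| · sin C = cos(19.1°)·sin(11.6°) ≈ 0.190, again giving ≈ 79.1°.

≈ 79.1°N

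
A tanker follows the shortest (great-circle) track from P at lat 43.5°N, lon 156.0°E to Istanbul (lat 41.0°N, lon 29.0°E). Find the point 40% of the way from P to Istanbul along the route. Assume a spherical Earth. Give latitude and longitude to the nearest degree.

≈ lat 63°N, lon 109°E

Convert each endpoint to a unit vector on the sphere (x = cos φ cos λ, y = cos φ sin λ, z = sin φ).
The central angle between the endpoints is δ = arccos(p₁·p₂) ≈ 1.448 rad (83.0°).
Interpolate at f = 0.40 with slerp weights a = sin((1−f)δ)/sin δ ≈ 0.769, b = sin(fδ)/sin δ ≈ 0.552.
p = a·p₁ + b·p₂ ≈ (-0.146, 0.429, 0.892); φ = arcsin(p_z) ≈ 63.07°, λ = atan2(p_y, p_x) ≈ 108.78°.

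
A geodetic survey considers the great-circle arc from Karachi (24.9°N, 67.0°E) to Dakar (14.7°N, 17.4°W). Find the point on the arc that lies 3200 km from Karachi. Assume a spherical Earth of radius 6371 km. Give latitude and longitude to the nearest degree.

Write both endpoints as unit vectors p₁, p₂ with components (cos φ cos λ, cos φ sin λ, sin φ).
The central angle between the endpoints is δ = arccos(p₁·p₂) ≈ 1.377 rad (78.9°). The total great-circle distance is δ·R ≈ 1.377 × 6371 ≈ 8774 km, so the target fraction is f = 3200/8774 ≈ 0.365.
Interpolate at f ≈ 0.365 with slerp weights a = sin((1−f)δ)/sin δ ≈ 0.782, b = sin(fδ)/sin δ ≈ 0.491.
p = a·p₁ + b·p₂ ≈ (0.730, 0.511, 0.454); φ = arcsin(p_z) ≈ 26.99°, λ = atan2(p_y, p_x) ≈ 35.00°.

≈ 27°N, 35°E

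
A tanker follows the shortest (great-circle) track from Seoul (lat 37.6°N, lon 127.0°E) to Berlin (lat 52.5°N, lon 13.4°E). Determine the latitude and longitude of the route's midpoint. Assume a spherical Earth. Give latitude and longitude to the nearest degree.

≈ lat 61°N, lon 82°E

Convert each endpoint to a unit vector on the sphere (x = cos φ cos λ, y = cos φ sin λ, z = sin φ).
The central angle between the endpoints is δ = arccos(p₁·p₂) ≈ 1.276 rad (73.1°).
Interpolate at f = 1/2 with slerp weights a = sin((1−f)δ)/sin δ ≈ 0.622, b = sin(fδ)/sin δ ≈ 0.622.
p = a·p₁ + b·p₂ ≈ (0.072, 0.482, 0.873); φ = arcsin(p_z) ≈ 60.86°, λ = atan2(p_y, p_x) ≈ 81.52°.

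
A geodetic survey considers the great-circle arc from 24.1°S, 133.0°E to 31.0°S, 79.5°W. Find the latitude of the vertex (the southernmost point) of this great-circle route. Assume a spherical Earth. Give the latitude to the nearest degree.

The great circle lies in the plane with unit normal n̂ = (p₁ × p₂)/|p₁ × p₂|.
Here n̂_z ≈ +0.471; the vertex latitude is φ_max = arccos|n̂_z| ≈ 61.9°.
Check via Clairaut: cos φ_max = |cos φ₁| · sin C = cos(24.1°)·sin(149.0°) ≈ 0.471, again giving ≈ 61.9°.

≈ 62°S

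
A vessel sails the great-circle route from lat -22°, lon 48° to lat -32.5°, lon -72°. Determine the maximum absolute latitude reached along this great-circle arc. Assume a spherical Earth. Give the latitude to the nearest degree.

The great circle lies in the plane with unit normal n̂ = (p₁ × p₂)/|p₁ × p₂|.
Here n̂_z ≈ -0.690; the vertex latitude is φ_max = arccos|n̂_z| ≈ 46.4°.
Check via Clairaut: cos φ_max = |cos φ₁| · sin C = cos(22.0°)·sin(131.9°) ≈ 0.690, again giving ≈ 46.4°.

≈ -46°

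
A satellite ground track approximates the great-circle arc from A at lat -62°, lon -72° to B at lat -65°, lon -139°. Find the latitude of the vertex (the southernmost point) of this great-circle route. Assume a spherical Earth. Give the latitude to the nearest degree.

≈ -68°

The great circle lies in the plane with unit normal n̂ = (p₁ × p₂)/|p₁ × p₂|.
Here n̂_z ≈ -0.381; the vertex latitude is φ_max = arccos|n̂_z| ≈ 67.6°.
Check via Clairaut: cos φ_max = |cos φ₁| · sin C = cos(62.0°)·sin(125.7°) ≈ 0.381, again giving ≈ 67.6°.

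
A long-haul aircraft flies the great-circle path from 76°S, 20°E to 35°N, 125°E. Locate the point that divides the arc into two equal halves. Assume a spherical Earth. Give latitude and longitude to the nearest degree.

The haversine formula gives a central angle δ ≈ 2.224 rad (127.4°) between the endpoints.
Interpolate at f = 1/2 with slerp weights a = sin((1−f)δ)/sin δ ≈ 1.129, b = sin(fδ)/sin δ ≈ 1.129.
p = a·p₁ + b·p₂ ≈ (-0.274, 0.851, -0.448); φ = arcsin(p_z) ≈ -26.61°, λ = atan2(p_y, p_x) ≈ 107.84°.

≈ 27°S, 108°E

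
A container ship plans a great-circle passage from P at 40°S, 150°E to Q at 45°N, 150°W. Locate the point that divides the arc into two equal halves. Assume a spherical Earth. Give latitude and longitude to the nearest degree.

≈ 3°N, 179°E

Convert each endpoint to a unit vector on the sphere (x = cos φ cos λ, y = cos φ sin λ, z = sin φ).
The central angle between the endpoints is δ = arccos(p₁·p₂) ≈ 1.756 rad (100.6°).
Interpolate at f = 1/2 with slerp weights a = sin((1−f)δ)/sin δ ≈ 0.783, b = sin(fδ)/sin δ ≈ 0.783.
p = a·p₁ + b·p₂ ≈ (-0.998, 0.023, 0.050); φ = arcsin(p_z) ≈ 2.89°, λ = atan2(p_y, p_x) ≈ 178.68°.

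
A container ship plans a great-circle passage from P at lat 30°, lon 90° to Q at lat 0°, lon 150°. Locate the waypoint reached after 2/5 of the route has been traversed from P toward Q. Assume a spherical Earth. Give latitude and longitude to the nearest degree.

≈ lat 20°, lon 116°

From cos δ = sin φ₁ sin φ₂ + cos φ₁ cos φ₂ cos Δλ, the central angle is δ ≈ 1.123 rad (64.3°).
Interpolate at f = 2/5 with slerp weights a = sin((1−f)δ)/sin δ ≈ 0.692, b = sin(fδ)/sin δ ≈ 0.482.
p = a·p₁ + b·p₂ ≈ (-0.417, 0.840, 0.346); φ = arcsin(p_z) ≈ 20.25°, λ = atan2(p_y, p_x) ≈ 116.40°.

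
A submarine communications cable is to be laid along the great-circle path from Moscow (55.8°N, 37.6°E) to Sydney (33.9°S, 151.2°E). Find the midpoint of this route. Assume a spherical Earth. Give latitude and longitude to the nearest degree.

≈ 19°N, 111°E

Convert each endpoint to a unit vector on the sphere (x = cos φ cos λ, y = cos φ sin λ, z = sin φ).
The central angle between the endpoints is δ = arccos(p₁·p₂) ≈ 2.276 rad (130.4°).
Interpolate at f = 1/2 with slerp weights a = sin((1−f)δ)/sin δ ≈ 1.192, b = sin(fδ)/sin δ ≈ 1.192.
p = a·p₁ + b·p₂ ≈ (-0.336, 0.885, 0.321); φ = arcsin(p_z) ≈ 18.73°, λ = atan2(p_y, p_x) ≈ 110.79°.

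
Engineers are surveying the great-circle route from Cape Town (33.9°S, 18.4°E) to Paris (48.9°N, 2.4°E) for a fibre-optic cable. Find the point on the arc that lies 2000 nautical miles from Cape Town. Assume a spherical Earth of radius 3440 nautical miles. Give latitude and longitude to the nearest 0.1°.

Write both endpoints as unit vectors p₁, p₂ with components (cos φ cos λ, cos φ sin λ, sin φ).
The central angle between the endpoints is δ = arccos(p₁·p₂) ≈ 1.466 rad (84.0°). The total great-circle distance is δ·R ≈ 1.466 × 3440 ≈ 5044 nmi, so the target fraction is f = 2000/5044 ≈ 0.396.
Interpolate at f ≈ 0.396 with slerp weights a = sin((1−f)δ)/sin δ ≈ 0.778, b = sin(fδ)/sin δ ≈ 0.552.
p = a·p₁ + b·p₂ ≈ (0.976, 0.219, -0.018); φ = arcsin(p_z) ≈ -1.03°, λ = atan2(p_y, p_x) ≈ 12.66°.

≈ (1.0°S, 12.7°E)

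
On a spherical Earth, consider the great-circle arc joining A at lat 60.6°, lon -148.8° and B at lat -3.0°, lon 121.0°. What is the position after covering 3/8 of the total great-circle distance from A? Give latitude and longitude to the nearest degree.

From cos δ = sin φ₁ sin φ₂ + cos φ₁ cos φ₂ cos Δλ, the central angle is δ ≈ 1.618 rad (92.7°).
Interpolate at f = 3/8 with slerp weights a = sin((1−f)δ)/sin δ ≈ 0.848, b = sin(fδ)/sin δ ≈ 0.571.
p = a·p₁ + b·p₂ ≈ (-0.650, 0.273, 0.709); φ = arcsin(p_z) ≈ 45.18°, λ = atan2(p_y, p_x) ≈ 157.22°.

≈ lat 45°, lon 157°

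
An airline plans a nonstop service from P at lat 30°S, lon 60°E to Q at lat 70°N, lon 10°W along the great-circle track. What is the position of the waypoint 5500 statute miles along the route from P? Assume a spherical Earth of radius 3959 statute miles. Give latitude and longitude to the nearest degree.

Convert each endpoint to a unit vector on the sphere (x = cos φ cos λ, y = cos φ sin λ, z = sin φ).
The central angle between the endpoints is δ = arccos(p₁·p₂) ≈ 1.948 rad (111.6°). The total great-circle distance is δ·R ≈ 1.948 × 3959 ≈ 7713 mi, so the target fraction is f = 5500/7713 ≈ 0.713.
Interpolate at f ≈ 0.713 with slerp weights a = sin((1−f)δ)/sin δ ≈ 0.570, b = sin(fδ)/sin δ ≈ 1.058.
p = a·p₁ + b·p₂ ≈ (0.603, 0.365, 0.709); φ = arcsin(p_z) ≈ 45.15°, λ = atan2(p_y, p_x) ≈ 31.17°.

≈ lat 45°N, lon 31°E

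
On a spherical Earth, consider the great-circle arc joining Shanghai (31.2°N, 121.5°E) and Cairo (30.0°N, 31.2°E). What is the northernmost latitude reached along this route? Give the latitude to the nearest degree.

The great circle lies in the plane with unit normal n̂ = (p₁ × p₂)/|p₁ × p₂|.
Here n̂_z ≈ -0.766; the vertex latitude is φ_max = arccos|n̂_z| ≈ 40.0°.

≈ 40°N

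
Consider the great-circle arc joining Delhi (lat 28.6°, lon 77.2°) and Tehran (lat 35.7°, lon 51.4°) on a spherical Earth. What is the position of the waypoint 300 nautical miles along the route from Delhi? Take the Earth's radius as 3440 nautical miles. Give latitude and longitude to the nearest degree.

Write both endpoints as unit vectors p₁, p₂ with components (cos φ cos λ, cos φ sin λ, sin φ).
The central angle between the endpoints is δ = arccos(p₁·p₂) ≈ 0.399 rad (22.9°). The total great-circle distance is δ·R ≈ 0.399 × 3440 ≈ 1374 nmi, so the target fraction is f = 300/1374 ≈ 0.218.
Interpolate at f ≈ 0.218 with slerp weights a = sin((1−f)δ)/sin δ ≈ 0.790, b = sin(fδ)/sin δ ≈ 0.224.
p = a·p₁ + b·p₂ ≈ (0.267, 0.818, 0.509); φ = arcsin(p_z) ≈ 30.58°, λ = atan2(p_y, p_x) ≈ 71.92°.

≈ lat 31°, lon 72°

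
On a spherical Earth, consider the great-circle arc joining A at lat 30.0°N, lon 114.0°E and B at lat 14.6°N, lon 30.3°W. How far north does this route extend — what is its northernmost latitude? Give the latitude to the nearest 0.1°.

≈ 54.0°N

The great circle lies in the plane with unit normal n̂ = (p₁ × p₂)/|p₁ × p₂|.
Here n̂_z ≈ -0.588; the vertex latitude is φ_max = arccos|n̂_z| ≈ 54.0°.
Check via Clairaut: cos φ_max = |cos φ₁| · sin C = cos(30.0°)·sin(42.7°) ≈ 0.588, again giving ≈ 54.0°.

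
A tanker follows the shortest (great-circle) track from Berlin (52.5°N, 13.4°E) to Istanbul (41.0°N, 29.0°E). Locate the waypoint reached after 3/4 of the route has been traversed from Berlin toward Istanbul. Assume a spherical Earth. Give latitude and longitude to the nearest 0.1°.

Convert each endpoint to a unit vector on the sphere (x = cos φ cos λ, y = cos φ sin λ, z = sin φ).
The central angle between the endpoints is δ = arccos(p₁·p₂) ≈ 0.273 rad (15.6°).
Interpolate at f = 3/4 with slerp weights a = sin((1−f)δ)/sin δ ≈ 0.253, b = sin(fδ)/sin δ ≈ 0.754.
p = a·p₁ + b·p₂ ≈ (0.648, 0.312, 0.695); φ = arcsin(p_z) ≈ 44.06°, λ = atan2(p_y, p_x) ≈ 25.70°.

≈ 44.1°N, 25.7°E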